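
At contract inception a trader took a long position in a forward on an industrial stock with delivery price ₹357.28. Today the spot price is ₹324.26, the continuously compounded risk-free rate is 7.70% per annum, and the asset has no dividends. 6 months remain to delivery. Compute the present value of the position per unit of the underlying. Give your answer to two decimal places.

-₹19.53

Current fair forward for the remaining 6 months: F = S·e^(r·T), r = 0.0770
F = 324.26 · e^(0.0770 × 6/12) = 324.26 × 1.039251 = 336.9875
Value of long forward = (F − K)·e^(−rT) = (336.9875 − 357.28) · e^(−0.0770·6/12)
= -20.2925 × 0.962232 = -19.53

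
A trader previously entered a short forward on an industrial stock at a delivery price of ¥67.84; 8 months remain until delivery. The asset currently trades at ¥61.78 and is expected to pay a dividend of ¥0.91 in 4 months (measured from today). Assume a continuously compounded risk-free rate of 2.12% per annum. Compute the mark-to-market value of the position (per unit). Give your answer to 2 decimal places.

PV(remaining dividends) I = 0.91·e^(−0.0212·4/12) = 0.9036
Current forward F = (S − I)·e^(rT) = (61.78 − 0.9036)·e^(0.0212·8/12) = 60.8764 × 1.014234 = 61.7429
Value (long) = (F − K)·e^(−rT) = (61.7429 − 67.84) × 0.985966 = -6.0115
Short position value = −(long value) = ¥6.01

¥6.01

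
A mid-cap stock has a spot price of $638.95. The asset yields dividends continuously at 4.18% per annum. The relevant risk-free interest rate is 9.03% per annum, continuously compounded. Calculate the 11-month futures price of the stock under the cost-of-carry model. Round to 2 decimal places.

F = S·e^((r − q)T) = 638.95 · e^((0.0903 − 0.0418) × 11/12)
= 638.95 · e^0.044458 = 638.95 × 1.045461
F = $668.00

$668.00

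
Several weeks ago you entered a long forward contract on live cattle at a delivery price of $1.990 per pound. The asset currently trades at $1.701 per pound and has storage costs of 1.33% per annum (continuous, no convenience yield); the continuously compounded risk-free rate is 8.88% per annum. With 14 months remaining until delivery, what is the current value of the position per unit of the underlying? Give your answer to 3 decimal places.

-$0.067 per pound

Current fair forward for the remaining 14 months: F = S·e^((r + u)·T), (r + u) = 0.0888 + 0.0133 = 0.1021
F = 1.701 · e^(0.1021 × 14/12) = 1.701 × 1.126501 = 1.9162
Value of long forward = (F − K)·e^(−rT) = (1.9162 − 1.990) · e^(−0.0888·14/12)
= -0.0738 × 0.901586 = -0.067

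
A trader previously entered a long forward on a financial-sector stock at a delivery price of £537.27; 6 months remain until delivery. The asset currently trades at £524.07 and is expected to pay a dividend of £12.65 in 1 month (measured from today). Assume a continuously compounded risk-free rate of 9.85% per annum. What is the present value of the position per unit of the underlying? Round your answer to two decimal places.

£0.07

PV(remaining dividends) I = 12.65·e^(−0.0985·1/12) = 12.5466
Current forward F = (S − I)·e^(rT) = (524.07 − 12.5466)·e^(0.0985·6/12) = 511.5234 × 1.050483 = 537.3466
Value (long) = (F − K)·e^(−rT) = (537.3466 − 537.27) × 0.951943 = 0.0729
Value = £0.07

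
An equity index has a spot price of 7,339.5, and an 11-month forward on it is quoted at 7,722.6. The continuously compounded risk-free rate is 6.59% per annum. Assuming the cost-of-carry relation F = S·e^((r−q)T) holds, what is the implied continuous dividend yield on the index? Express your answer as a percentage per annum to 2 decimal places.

1.04%

From F = S·e^((r−q)T): (r − q) = ln(F/S)/T
ln(7722.6/7339.5) = ln(1.052197) = 0.050880
(r − q) = 0.050880 / (11/12) = 0.055505
q = r − ln(F/S)/T = 0.0659 − 0.055505 = 0.010395
q = 1.04%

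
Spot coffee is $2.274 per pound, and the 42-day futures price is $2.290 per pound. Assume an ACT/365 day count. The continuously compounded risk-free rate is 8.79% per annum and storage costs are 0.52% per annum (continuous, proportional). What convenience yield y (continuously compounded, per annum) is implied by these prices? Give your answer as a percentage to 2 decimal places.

F = S·e^((r+u−y)T) ⇒ (r+u−y) = ln(F/S)/T
ln(2.290/2.274) = 0.007011; /T ⇒ 0.060929
y = r + u − ln(F/S)/T = 0.0879 + 0.0052 − 0.060929 = 0.032171
y = 3.22%

3.22%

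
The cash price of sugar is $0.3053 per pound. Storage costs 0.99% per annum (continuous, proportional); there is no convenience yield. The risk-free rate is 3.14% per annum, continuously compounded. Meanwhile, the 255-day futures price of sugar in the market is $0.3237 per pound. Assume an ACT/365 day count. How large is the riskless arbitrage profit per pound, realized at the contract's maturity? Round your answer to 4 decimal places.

$0.0095 per pound

Fair futures: F* = S·e^(carry·T), with carry = (r + u) = 0.0314 + 0.0099 = 0.0413
F* = 0.3053 · e^(0.0413 × 255/365) = 0.3053 · e^0.028853 = 0.3053 × 1.029273 = $0.3142
Market $0.3237 > fair $0.3142: forward overpriced → cash-and-carry (buy spot, short the forward).
At maturity, profit = |F_mkt − F*| = |0.3237 − 0.3142| = $0.0095 per pound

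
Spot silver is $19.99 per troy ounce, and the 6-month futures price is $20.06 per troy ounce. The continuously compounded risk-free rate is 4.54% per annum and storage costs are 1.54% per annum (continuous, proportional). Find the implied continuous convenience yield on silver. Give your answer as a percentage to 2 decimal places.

F = S·e^((r+u−y)T) ⇒ (r+u−y) = ln(F/S)/T
ln(20.06/19.99) = 0.003496; /T ⇒ 0.006992
y = r + u − ln(F/S)/T = 0.0454 + 0.0154 − 0.006992 = 0.053808
y = 5.38%

5.38%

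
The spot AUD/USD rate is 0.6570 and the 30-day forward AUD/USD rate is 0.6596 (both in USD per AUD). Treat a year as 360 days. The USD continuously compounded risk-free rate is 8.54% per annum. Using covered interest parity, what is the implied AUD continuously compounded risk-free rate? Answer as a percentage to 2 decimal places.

F = S·e^((r_USD − r_AUD)T) ⇒ r_AUD = r_USD − ln(F/S)/T
ln(0.6596/0.6570) = 0.003950; /(30/360) = 0.047400
r_AUD = 0.0854 − 0.047400 = 0.038000
r_AUD = 3.80%

3.80%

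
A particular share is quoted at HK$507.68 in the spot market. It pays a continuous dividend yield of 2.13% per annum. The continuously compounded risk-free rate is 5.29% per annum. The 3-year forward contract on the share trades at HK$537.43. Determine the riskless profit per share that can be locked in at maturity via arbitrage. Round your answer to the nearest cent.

HK$20.73 per share

Fair forward: F* = S·e^(carry·T), with carry = (r − q) = 0.0529 − 0.0213 = 0.0316
F* = 507.68 · e^(0.0316 × 3) = 507.68 · e^0.094800 = 507.68 × 1.099439 = HK$558.1632
Market HK$537.43 < fair HK$558.1632: forward underpriced → reverse cash-and-carry (short spot, go long the forward).
At maturity, profit = |F_mkt − F*| = |537.43 − 558.1632| = HK$20.73 per share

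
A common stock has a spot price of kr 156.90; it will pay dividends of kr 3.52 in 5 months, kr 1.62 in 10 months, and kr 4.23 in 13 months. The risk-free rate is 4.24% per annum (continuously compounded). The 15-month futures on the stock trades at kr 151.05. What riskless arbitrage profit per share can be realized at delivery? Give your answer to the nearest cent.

kr 4.83 per share

PV(dividends) I = 3.52·e^(−0.0424·5/12) + 1.62·e^(−0.0424·10/12) + 4.23·e^(−0.0424·13/12) = 9.0622
Fair futures F* = (S − I)·e^(rT) = (156.90 − 9.0622)·e^0.053000 = 147.8378 × 1.054430 = 155.8846
Market kr 151.05 < fair 155.8846: forward underpriced → reverse cash-and-carry (short the stock, invest proceeds at r, pay the dividends, go long the forward).
Profit at T = |F_mkt − F*| = |151.05 − 155.8846| = kr 4.83 per share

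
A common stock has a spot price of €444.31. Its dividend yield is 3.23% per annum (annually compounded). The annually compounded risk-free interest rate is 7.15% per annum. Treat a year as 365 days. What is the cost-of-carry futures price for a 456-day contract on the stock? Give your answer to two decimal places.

€465.49

F = S · (1+r)^T / (1+q)^T
= 444.31 × 1.090108 / 1.040514 = 444.31 × 1.047663
F = €465.49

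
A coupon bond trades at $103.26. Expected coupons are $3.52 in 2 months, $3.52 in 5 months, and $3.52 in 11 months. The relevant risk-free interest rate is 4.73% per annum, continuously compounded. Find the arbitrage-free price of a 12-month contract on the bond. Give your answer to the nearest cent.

PV(coupons) I = 3.52·e^(−0.0473·2/12) + 3.52·e^(−0.0473·5/12) + 3.52·e^(−0.0473·11/12)
I = 3.4924 + 3.4513 + 3.3706 = 10.3143
F = (S − I)·e^(rT) = (103.26 − 10.3143) · e^(0.0473·12/12)
= 92.9457 · e^0.047300 = 92.9457 × 1.048436 = $97.45

$97.45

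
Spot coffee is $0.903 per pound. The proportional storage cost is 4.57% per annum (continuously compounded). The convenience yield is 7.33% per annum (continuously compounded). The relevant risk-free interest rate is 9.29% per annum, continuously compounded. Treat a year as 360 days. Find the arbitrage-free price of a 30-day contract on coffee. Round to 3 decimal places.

$0.908 per pound

Net carry = r + u − y = 0.0929 + 0.0457 − 0.0733 = 0.0653
F = S·e^((r+u−y)T) = 0.903 · e^(0.0653 × 30/360) = 0.903 · e^0.005442
= 0.903 × 1.005457 = $0.908 per pound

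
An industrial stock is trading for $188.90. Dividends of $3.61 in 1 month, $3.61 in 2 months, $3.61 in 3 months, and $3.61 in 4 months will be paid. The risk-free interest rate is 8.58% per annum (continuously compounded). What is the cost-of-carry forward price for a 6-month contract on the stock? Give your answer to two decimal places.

PV(dividends) I = 3.61·e^(−0.0858·1/12) + 3.61·e^(−0.0858·2/12) + 3.61·e^(−0.0858·3/12) + 3.61·e^(−0.0858·4/12)
I = 3.5843 + 3.5587 + 3.5334 + 3.5082 = 14.1846
F = (S − I)·e^(rT) = (188.90 − 14.1846) · e^(0.0858·6/12)
= 174.7154 · e^0.042900 = 174.7154 × 1.043834 = $182.37

$182.37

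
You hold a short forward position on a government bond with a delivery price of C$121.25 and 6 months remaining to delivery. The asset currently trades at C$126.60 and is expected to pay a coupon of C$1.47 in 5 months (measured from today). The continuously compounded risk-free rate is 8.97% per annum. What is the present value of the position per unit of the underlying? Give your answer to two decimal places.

-C$9.25

PV(remaining coupons) I = 1.47·e^(−0.0897·5/12) = 1.4161
Current forward F = (S − I)·e^(rT) = (126.60 − 1.4161)·e^(0.0897·6/12) = 125.1839 × 1.045871 = 130.9262
Value (long) = (F − K)·e^(−rT) = (130.9262 − 121.25) × 0.956141 = 9.2518
Short position value = −(long value) = -C$9.25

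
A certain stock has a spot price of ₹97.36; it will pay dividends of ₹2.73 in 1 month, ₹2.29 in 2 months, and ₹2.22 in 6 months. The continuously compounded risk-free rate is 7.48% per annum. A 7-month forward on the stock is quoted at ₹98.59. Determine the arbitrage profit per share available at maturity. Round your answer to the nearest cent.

₹4.32 per share

PV(dividends) I = 2.73·e^(−0.0748·1/12) + 2.29·e^(−0.0748·2/12) + 2.22·e^(−0.0748·6/12) = 7.1132
Fair forward F* = (S − I)·e^(rT) = (97.36 − 7.1132)·e^0.043633 = 90.2468 × 1.044599 = 94.2717
Market ₹98.59 > fair 94.2717: forward overpriced → cash-and-carry (borrow at r, buy the stock and collect the dividends, short the forward).
Profit at T = |F_mkt − F*| = |98.59 − 94.2717| = ₹4.32 per share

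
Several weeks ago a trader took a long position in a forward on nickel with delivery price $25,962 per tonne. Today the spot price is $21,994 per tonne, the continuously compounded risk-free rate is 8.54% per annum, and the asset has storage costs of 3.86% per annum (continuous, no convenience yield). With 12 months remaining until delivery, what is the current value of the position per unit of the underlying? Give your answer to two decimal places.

-$977.31 per tonne

Current fair forward for the remaining 12 months: F = S·e^((r + u)·T), (r + u) = 0.0854 + 0.0386 = 0.1240
F = 21994 · e^(0.1240 × 12/12) = 21994 × 1.13201587 = 24897.5570
Value of long forward = (F − K)·e^(−rT) = (24897.5570 − 25962) · e^(−0.0854·12/12)
= -1064.4430 × 0.91814495 = -977.31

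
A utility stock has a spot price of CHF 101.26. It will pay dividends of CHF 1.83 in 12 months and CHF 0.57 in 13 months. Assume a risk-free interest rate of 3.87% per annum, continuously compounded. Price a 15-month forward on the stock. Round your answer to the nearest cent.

CHF 103.86

PV(dividends) I = 1.83·e^(−0.0387·12/12) + 0.57·e^(−0.0387·13/12)
I = 1.7605 + 0.5466 = 2.3071
F = (S − I)·e^(rT) = (101.26 − 2.3071) · e^(0.0387·15/12)
= 98.9529 · e^0.048375 = 98.9529 × 1.049564 = CHF 103.86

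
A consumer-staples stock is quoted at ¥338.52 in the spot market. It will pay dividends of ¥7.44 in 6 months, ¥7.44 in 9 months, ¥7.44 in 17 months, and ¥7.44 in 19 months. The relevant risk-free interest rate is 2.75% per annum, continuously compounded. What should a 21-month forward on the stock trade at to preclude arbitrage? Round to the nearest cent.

PV(dividends) I = 7.44·e^(−0.0275·6/12) + 7.44·e^(−0.0275·9/12) + 7.44·e^(−0.0275·17/12) + 7.44·e^(−0.0275·19/12)
I = 7.3384 + 7.2881 + 7.1557 + 7.1230 = 28.9052
F = (S − I)·e^(rT) = (338.52 − 28.9052) · e^(0.0275·21/12)
= 309.6148 · e^0.048125 = 309.6148 × 1.049302 = ¥324.88

¥324.88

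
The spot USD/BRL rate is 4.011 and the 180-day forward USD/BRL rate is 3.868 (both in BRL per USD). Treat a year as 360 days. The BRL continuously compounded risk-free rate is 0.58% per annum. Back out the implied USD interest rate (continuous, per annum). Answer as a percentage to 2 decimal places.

7.84%

F = S·e^((r_BRL − r_USD)T) ⇒ r_USD = r_BRL − ln(F/S)/T
ln(3.868/4.011) = -0.036303; /(180/360) = -0.072606
r_USD = 0.0058 + 0.072606 = 0.078406
r_USD = 7.84%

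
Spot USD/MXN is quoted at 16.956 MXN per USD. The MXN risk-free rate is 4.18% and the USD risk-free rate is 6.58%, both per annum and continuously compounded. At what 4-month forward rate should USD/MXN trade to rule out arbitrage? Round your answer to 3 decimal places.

F = S·e^((r_MXN − r_USD)T) = 16.956 · e^((0.0418 − 0.0658) × 4/12)
= 16.956 · e^-0.008000 = 16.956 × 0.992032
F = 16.821 MXN per USD

16.821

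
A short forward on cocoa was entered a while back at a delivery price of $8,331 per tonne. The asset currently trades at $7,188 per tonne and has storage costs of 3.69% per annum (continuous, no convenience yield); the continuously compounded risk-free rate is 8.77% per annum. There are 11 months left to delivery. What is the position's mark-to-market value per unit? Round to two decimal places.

$252.18 per tonne

Current fair forward for the remaining 11 months: F = S·e^((r + u)·T), (r + u) = 0.0877 + 0.0369 = 0.1246
F = 7188 · e^(0.1246 × 11/12) = 7188 × 1.12099498 = 8057.7119
Value of long forward = (F − K)·e^(−rT) = (8057.7119 − 8331) · e^(−0.0877·11/12)
= -273.2881 × 0.92275486 = -252.18
Short position value = −(long value) = $252.18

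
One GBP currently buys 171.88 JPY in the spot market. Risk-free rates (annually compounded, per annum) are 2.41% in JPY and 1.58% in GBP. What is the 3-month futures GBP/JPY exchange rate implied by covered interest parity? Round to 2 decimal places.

172.23

By covered interest parity, F = S · (1+r_JPY)^T / (1+r_GBP)^T
= 171.88 × 1.005971 / 1.003927 = 171.88 × 1.002036
F = 172.23 JPY per GBP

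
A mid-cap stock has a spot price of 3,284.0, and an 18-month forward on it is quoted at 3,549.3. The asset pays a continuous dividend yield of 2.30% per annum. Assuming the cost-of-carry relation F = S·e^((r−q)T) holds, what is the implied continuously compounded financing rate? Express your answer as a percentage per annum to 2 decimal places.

7.48%

From F = S·e^((r−q)T): (r − q) = ln(F/S)/T
ln(3549.3/3284.0) = ln(1.080786) = 0.077689
(r − q) = 0.077689 / (18/12) = 0.051793
r = ln(F/S)/T + q = 0.051793 + 0.0230 = 0.074793
r = 7.48%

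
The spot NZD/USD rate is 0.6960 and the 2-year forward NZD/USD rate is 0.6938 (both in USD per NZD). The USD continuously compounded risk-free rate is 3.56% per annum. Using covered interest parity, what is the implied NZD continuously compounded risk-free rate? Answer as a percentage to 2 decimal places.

3.72%

F = S·e^((r_USD − r_NZD)T) ⇒ r_NZD = r_USD − ln(F/S)/T
ln(0.6938/0.6960) = -0.003166; /(2) = -0.001583
r_NZD = 0.0356 + 0.001583 = 0.037183
r_NZD = 3.72%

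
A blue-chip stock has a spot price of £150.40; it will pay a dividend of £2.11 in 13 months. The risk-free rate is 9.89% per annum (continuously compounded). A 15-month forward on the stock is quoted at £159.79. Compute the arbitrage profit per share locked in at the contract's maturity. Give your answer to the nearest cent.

PV(dividends) I = 2.11·e^(−0.0989·13/12) = 1.8956
Fair forward F* = (S − I)·e^(rT) = (150.40 − 1.8956)·e^0.123625 = 148.5044 × 1.131591 = 168.0462
Market £159.79 < fair 168.0462: forward underpriced → reverse cash-and-carry (short the stock, invest proceeds at r, pay the dividends, go long the forward).
Profit at T = |F_mkt − F*| = |159.79 − 168.0462| = £8.26 per share

£8.26 per share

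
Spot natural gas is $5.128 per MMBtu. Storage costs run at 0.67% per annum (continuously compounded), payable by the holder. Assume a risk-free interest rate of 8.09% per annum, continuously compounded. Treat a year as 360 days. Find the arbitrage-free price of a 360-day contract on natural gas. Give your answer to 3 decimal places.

Net carry = r + u − y = 0.0809 + 0.0067 − 0.0000 = 0.0876
F = S·e^((r+u−y)T) = 5.128 · e^(0.0876 × 360/360) = 5.128 · e^0.087600
= 5.128 × 1.091551 = $5.597 per MMBtu

$5.597 per MMBtu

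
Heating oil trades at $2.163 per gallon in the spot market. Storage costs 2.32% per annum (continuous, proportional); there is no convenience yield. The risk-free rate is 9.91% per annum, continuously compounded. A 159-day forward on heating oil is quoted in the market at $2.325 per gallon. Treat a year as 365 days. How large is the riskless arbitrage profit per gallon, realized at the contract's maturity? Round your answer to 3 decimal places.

$0.044 per gallon

Fair forward: F* = S·e^(carry·T), with carry = (r + u) = 0.0991 + 0.0232 = 0.1223
F* = 2.163 · e^(0.1223 × 159/365) = 2.163 · e^0.053276 = 2.163 × 1.054721 = $2.2814
Market $2.325 > fair $2.2814: forward overpriced → cash-and-carry (buy spot, short the forward).
At maturity, profit = |F_mkt − F*| = |2.325 − 2.2814| = $0.044 per gallon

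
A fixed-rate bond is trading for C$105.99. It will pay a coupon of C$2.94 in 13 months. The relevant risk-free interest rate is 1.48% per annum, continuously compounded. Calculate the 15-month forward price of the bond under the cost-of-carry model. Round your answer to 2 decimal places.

C$105.02

PV(coupons) I = 2.94·e^(−0.0148·13/12)
I = 2.8932
F = (S − I)·e^(rT) = (105.99 − 2.8932) · e^(0.0148·15/12)
= 103.0968 · e^0.018500 = 103.0968 × 1.018672 = C$105.02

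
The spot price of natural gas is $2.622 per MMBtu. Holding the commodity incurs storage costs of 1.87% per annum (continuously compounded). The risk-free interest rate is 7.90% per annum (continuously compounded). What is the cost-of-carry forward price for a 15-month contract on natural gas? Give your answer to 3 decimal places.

Net carry = r + u − y = 0.0790 + 0.0187 − 0.0000 = 0.0977
F = S·e^((r+u−y)T) = 2.622 · e^(0.0977 × 15/12) = 2.622 · e^0.122125
= 2.622 × 1.129895 = $2.963 per MMBtu

$2.963 per MMBtu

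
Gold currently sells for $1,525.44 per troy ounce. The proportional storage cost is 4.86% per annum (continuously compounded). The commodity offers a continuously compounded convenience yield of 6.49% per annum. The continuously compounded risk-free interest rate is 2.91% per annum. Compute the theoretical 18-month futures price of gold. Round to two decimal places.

$1,555.01 per troy ounce

Net carry = r + u − y = 0.0291 + 0.0486 − 0.0649 = 0.0128
F = S·e^((r+u−y)T) = 1525.44 · e^(0.0128 × 18/12) = 1525.44 · e^0.01920000
= 1525.44 × 1.01938551 = $1,555.01 per troy ounce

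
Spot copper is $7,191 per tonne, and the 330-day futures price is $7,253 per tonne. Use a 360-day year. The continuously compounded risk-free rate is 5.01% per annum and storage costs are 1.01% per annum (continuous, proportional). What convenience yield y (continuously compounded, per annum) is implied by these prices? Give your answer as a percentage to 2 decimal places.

F = S·e^((r+u−y)T) ⇒ (r+u−y) = ln(F/S)/T
ln(7253/7191) = 0.008585; /T ⇒ 0.009365
y = r + u − ln(F/S)/T = 0.0501 + 0.0101 − 0.009365 = 0.050835
y = 5.08%

5.08%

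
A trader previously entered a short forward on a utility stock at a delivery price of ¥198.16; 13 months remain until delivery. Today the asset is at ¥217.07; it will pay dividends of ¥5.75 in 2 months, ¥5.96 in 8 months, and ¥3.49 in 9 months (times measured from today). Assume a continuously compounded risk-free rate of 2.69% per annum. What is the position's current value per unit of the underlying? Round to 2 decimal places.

PV(remaining dividends) I = 5.75·e^(−0.0269·2/12) + 5.96·e^(−0.0269·8/12) + 3.49·e^(−0.0269·9/12) = 14.9986
Current forward F = (S − I)·e^(rT) = (217.07 − 14.9986)·e^(0.0269·13/12) = 202.0714 × 1.029570 = 208.0467
Value (long) = (F − K)·e^(−rT) = (208.0467 − 198.16) × 0.971279 = 9.6027
Short position value = −(long value) = -¥9.60

-¥9.60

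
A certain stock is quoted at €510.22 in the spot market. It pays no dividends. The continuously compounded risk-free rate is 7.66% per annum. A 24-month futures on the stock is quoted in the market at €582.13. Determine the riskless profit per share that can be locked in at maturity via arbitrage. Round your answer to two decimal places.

Fair futures: F* = S·e^(carry·T), with carry = r = 0.0766
F* = 510.22 · e^(0.0766 × 24/12) = 510.22 · e^0.153200 = 510.22 × 1.165558 = €594.6910
Market €582.13 < fair €594.6910: forward underpriced → reverse cash-and-carry (short spot, go long the forward).
At maturity, profit = |F_mkt − F*| = |582.13 − 594.6910| = €12.56 per share

€12.56 per share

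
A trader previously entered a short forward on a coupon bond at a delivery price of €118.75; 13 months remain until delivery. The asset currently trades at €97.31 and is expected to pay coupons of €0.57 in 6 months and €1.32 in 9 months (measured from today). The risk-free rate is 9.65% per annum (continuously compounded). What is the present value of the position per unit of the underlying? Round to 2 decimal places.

PV(remaining coupons) I = 0.57·e^(−0.0965·6/12) + 1.32·e^(−0.0965·9/12) = 1.7710
Current forward F = (S − I)·e^(rT) = (97.31 − 1.7710)·e^(0.0965·13/12) = 95.5390 × 1.110202 = 106.0676
Value (long) = (F − K)·e^(−rT) = (106.0676 − 118.75) × 0.900737 = -11.4235
Short position value = −(long value) = €11.42

€11.42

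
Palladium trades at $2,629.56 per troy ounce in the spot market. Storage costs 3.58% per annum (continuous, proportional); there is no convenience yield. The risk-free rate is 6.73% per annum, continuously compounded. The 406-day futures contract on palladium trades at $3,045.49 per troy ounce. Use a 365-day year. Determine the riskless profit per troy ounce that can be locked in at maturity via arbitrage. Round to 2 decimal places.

$96.40 per troy ounce

Fair futures: F* = S·e^(carry·T), with carry = (r + u) = 0.0673 + 0.0358 = 0.1031
F* = 2629.56 · e^(0.1031 × 406/365) = 2629.56 · e^0.11468110 = 2629.56 × 1.12151573 = $2949.0929
Market $3045.49 > fair $2949.0929: forward overpriced → cash-and-carry (buy spot, short the forward).
At maturity, profit = |F_mkt − F*| = |3045.49 − 2949.0929| = $96.40 per troy ounce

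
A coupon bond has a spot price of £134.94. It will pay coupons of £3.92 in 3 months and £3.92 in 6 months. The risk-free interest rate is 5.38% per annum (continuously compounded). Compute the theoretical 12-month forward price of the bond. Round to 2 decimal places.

PV(coupons) I = 3.92·e^(−0.0538·3/12) + 3.92·e^(−0.0538·6/12)
I = 3.8676 + 3.8160 = 7.6836
F = (S − I)·e^(rT) = (134.94 − 7.6836) · e^(0.0538·12/12)
= 127.2564 · e^0.053800 = 127.2564 × 1.055274 = £134.29

£134.29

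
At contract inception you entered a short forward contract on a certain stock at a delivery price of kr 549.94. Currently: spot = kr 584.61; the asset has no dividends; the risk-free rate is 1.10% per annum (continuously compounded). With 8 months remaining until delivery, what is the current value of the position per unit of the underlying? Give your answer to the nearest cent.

-kr 38.69

Current fair forward for the remaining 8 months: F = S·e^(r·T), r = 0.0110
F = 584.61 · e^(0.0110 × 8/12) = 584.61 × 1.007360 = 588.9127
Value of long forward = (F − K)·e^(−rT) = (588.9127 − 549.94) · e^(−0.0110·8/12)
= 38.9727 × 0.992693 = 38.69
Short position value = −(long value) = -kr 38.69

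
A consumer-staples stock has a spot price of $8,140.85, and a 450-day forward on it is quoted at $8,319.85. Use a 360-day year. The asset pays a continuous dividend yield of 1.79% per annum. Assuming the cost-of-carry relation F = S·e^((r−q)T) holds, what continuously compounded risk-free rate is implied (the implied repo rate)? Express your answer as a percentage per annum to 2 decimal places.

3.53%

From F = S·e^((r−q)T): (r − q) = ln(F/S)/T
ln(8319.85/8140.85) = ln(1.021988) = 0.021750
(r − q) = 0.021750 / (450/360) = 0.017400
r = ln(F/S)/T + q = 0.017400 + 0.0179 = 0.035300
r = 3.53%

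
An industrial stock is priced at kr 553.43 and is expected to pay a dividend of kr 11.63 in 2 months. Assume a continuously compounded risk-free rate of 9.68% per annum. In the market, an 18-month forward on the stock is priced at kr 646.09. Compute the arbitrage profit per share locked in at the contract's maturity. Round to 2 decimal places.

PV(dividends) I = 11.63·e^(−0.0968·2/12) = 11.4439
Fair forward F* = (S − I)·e^(rT) = (553.43 − 11.4439)·e^0.145200 = 541.9861 × 1.156271 = 626.6828
Market kr 646.09 > fair 626.6828: forward overpriced → cash-and-carry (borrow at r, buy the stock and collect the dividends, short the forward).
Profit at T = |F_mkt − F*| = |646.09 − 626.6828| = kr 19.41 per share

kr 19.41 per share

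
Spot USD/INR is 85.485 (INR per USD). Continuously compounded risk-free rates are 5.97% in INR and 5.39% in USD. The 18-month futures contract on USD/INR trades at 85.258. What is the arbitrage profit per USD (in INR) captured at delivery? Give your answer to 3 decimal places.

0.974 per USD (in INR)

Fair futures: F* = S·e^(carry·T), with carry = (r_INR − r_USD) = 0.0597 − 0.0539 = 0.0058
F* = 85.485 · e^(0.0058 × 18/12) = 85.485 · e^0.008700 = 85.485 × 1.008738 = 86.2320
Market 85.258 < fair 86.2320: forward underpriced → reverse cash-and-carry (short spot, go long the forward).
At maturity, profit = |F_mkt − F*| = |85.258 − 86.2320| = 0.974 per USD (in INR)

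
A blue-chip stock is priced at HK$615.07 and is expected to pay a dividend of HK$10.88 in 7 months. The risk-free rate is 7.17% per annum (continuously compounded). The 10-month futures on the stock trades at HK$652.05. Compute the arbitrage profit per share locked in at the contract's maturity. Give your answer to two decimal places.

HK$10.19 per share

PV(dividends) I = 10.88·e^(−0.0717·7/12) = 10.4343
Fair futures F* = (S − I)·e^(rT) = (615.07 − 10.4343)·e^0.059750 = 604.6357 × 1.061571 = 641.8637
Market HK$652.05 > fair 641.8637: forward overpriced → cash-and-carry (borrow at r, buy the stock and collect the dividends, short the forward).
Profit at T = |F_mkt − F*| = |652.05 − 641.8637| = HK$10.19 per share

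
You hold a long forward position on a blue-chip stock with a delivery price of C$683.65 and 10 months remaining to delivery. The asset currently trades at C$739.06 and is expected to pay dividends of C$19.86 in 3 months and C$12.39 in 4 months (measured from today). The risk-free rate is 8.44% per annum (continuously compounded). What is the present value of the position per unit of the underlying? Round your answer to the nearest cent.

PV(remaining dividends) I = 19.86·e^(−0.0844·3/12) + 12.39·e^(−0.0844·4/12) = 31.4916
Current forward F = (S − I)·e^(rT) = (739.06 − 31.4916)·e^(0.0844·10/12) = 707.5684 × 1.072866 = 759.1261
Value (long) = (F − K)·e^(−rT) = (759.1261 − 683.65) × 0.932083 = 70.3500
Value = C$70.35

C$70.35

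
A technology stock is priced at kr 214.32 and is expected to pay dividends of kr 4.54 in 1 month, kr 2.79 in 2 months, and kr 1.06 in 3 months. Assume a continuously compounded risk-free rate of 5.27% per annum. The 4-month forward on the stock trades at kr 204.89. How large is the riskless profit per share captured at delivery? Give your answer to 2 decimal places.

kr 4.75 per share

PV(dividends) I = 4.54·e^(−0.0527·1/12) + 2.79·e^(−0.0527·2/12) + 1.06·e^(−0.0527·3/12) = 8.3318
Fair forward F* = (S − I)·e^(rT) = (214.32 − 8.3318)·e^0.017567 = 205.9882 × 1.017722 = 209.6387
Market kr 204.89 < fair 209.6387: forward underpriced → reverse cash-and-carry (short the stock, invest proceeds at r, pay the dividends, go long the forward).
Profit at T = |F_mkt − F*| = |204.89 − 209.6387| = kr 4.75 per share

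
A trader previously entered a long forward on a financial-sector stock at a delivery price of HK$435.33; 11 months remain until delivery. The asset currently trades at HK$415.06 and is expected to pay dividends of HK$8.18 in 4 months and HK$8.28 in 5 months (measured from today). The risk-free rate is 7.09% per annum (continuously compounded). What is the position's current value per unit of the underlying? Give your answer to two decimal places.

-HK$8.90

PV(remaining dividends) I = 8.18·e^(−0.0709·4/12) + 8.28·e^(−0.0709·5/12) = 16.0279
Current forward F = (S − I)·e^(rT) = (415.06 − 16.0279)·e^(0.0709·11/12) = 399.0321 × 1.067150 = 425.8271
Value (long) = (F − K)·e^(−rT) = (425.8271 − 435.33) × 0.937075 = -8.9049
Value = -HK$8.90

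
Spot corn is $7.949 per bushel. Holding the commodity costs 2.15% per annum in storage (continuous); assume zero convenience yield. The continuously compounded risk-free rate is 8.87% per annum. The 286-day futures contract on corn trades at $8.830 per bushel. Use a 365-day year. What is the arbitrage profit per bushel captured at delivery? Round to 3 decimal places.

$0.164 per bushel

Fair futures: F* = S·e^(carry·T), with carry = (r + u) = 0.0887 + 0.0215 = 0.1102
F* = 7.949 · e^(0.1102 × 286/365) = 7.949 · e^0.086348 = 7.949 × 1.090186 = $8.6659
Market $8.830 > fair $8.6659: forward overpriced → cash-and-carry (buy spot, short the forward).
At maturity, profit = |F_mkt − F*| = |8.830 − 8.6659| = $0.164 per bushel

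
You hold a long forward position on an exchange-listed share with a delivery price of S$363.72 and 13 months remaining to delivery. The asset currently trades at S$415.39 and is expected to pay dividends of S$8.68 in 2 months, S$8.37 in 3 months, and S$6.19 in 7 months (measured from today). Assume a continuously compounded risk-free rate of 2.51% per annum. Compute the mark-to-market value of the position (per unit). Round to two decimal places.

S$38.37

PV(remaining dividends) I = 8.68·e^(−0.0251·2/12) + 8.37·e^(−0.0251·3/12) + 6.19·e^(−0.0251·7/12) = 23.0614
Current forward F = (S − I)·e^(rT) = (415.39 − 23.0614)·e^(0.0251·13/12) = 392.3286 × 1.027565 = 403.1431
Value (long) = (F − K)·e^(−rT) = (403.1431 − 363.72) × 0.973175 = 38.3656
Value = S$38.37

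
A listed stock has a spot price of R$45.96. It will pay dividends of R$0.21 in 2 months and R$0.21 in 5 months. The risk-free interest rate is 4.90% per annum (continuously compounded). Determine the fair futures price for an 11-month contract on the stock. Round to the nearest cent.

R$47.64

PV(dividends) I = 0.21·e^(−0.0490·2/12) + 0.21·e^(−0.0490·5/12)
I = 0.2083 + 0.2058 = 0.4141
F = (S − I)·e^(rT) = (45.96 − 0.4141) · e^(0.0490·11/12)
= 45.5459 · e^0.044917 = 45.5459 × 1.045941 = R$47.64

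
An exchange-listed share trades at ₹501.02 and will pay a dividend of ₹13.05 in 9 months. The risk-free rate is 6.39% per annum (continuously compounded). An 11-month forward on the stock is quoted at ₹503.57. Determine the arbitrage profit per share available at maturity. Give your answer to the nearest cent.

PV(dividends) I = 13.05·e^(−0.0639·9/12) = 12.4393
Fair forward F* = (S − I)·e^(rT) = (501.02 − 12.4393)·e^0.058575 = 488.5807 × 1.060325 = 518.0543
Market ₹503.57 < fair 518.0543: forward underpriced → reverse cash-and-carry (short the stock, invest proceeds at r, pay the dividends, go long the forward).
Profit at T = |F_mkt − F*| = |503.57 − 518.0543| = ₹14.48 per share

₹14.48 per share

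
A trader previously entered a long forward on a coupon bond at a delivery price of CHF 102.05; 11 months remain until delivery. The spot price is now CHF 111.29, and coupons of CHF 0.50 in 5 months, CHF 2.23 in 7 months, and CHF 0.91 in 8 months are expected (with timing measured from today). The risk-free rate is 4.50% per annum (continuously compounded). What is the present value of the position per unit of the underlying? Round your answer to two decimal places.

PV(remaining coupons) I = 0.50·e^(−0.0450·5/12) + 2.23·e^(−0.0450·7/12) + 0.91·e^(−0.0450·8/12) = 3.5460
Current forward F = (S − I)·e^(rT) = (111.29 − 3.5460)·e^(0.0450·11/12) = 107.7440 × 1.042113 = 112.2814
Value (long) = (F − K)·e^(−rT) = (112.2814 − 102.05) × 0.959589 = 9.8179
Value = CHF 9.82

CHF 9.82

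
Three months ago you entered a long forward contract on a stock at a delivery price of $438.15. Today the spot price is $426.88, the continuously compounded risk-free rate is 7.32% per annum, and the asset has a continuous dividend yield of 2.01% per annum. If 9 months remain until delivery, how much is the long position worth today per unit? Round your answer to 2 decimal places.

$5.75

Current fair forward for the remaining 9 months: F = S·e^((r − q)·T), (r − q) = 0.0732 − 0.0201 = 0.0531
F = 426.88 · e^(0.0531 × 9/12) = 426.88 × 1.040629 = 444.2237
Value of long forward = (F − K)·e^(−rT) = (444.2237 − 438.15) · e^(−0.0732·9/12)
= 6.0737 × 0.946580 = 5.75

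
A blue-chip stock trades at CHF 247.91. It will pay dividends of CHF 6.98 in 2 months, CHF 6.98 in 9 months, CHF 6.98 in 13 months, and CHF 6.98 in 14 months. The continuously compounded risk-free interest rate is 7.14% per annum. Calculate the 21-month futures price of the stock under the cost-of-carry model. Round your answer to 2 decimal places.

PV(dividends) I = 6.98·e^(−0.0714·2/12) + 6.98·e^(−0.0714·9/12) + 6.98·e^(−0.0714·13/12) + 6.98·e^(−0.0714·14/12)
I = 6.8974 + 6.6161 + 6.4604 + 6.4221 = 26.3960
F = (S − I)·e^(rT) = (247.91 − 26.3960) · e^(0.0714·21/12)
= 221.5140 · e^0.124950 = 221.5140 × 1.133092 = CHF 251.00

CHF 251.00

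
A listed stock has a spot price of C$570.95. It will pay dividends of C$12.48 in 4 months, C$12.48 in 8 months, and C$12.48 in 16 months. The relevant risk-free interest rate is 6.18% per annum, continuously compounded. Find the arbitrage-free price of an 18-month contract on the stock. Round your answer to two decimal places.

PV(dividends) I = 12.48·e^(−0.0618·4/12) + 12.48·e^(−0.0618·8/12) + 12.48·e^(−0.0618·16/12)
I = 12.2255 + 11.9763 + 11.4929 = 35.6947
F = (S − I)·e^(rT) = (570.95 − 35.6947) · e^(0.0618·18/12)
= 535.2553 · e^0.092700 = 535.2553 × 1.097133 = C$587.25

C$587.25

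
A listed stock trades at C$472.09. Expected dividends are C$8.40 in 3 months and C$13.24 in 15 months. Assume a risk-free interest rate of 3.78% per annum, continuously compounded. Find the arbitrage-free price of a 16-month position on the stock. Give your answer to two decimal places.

C$474.46

PV(dividends) I = 8.40·e^(−0.0378·3/12) + 13.24·e^(−0.0378·15/12)
I = 8.3210 + 12.6290 = 20.9500
F = (S − I)·e^(rT) = (472.09 − 20.9500) · e^(0.0378·16/12)
= 451.1400 · e^0.050400 = 451.1400 × 1.051692 = C$474.46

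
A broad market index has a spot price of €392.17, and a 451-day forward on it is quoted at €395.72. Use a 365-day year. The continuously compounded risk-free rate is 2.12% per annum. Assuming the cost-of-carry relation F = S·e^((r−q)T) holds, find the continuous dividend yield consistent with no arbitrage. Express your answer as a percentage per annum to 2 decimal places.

From F = S·e^((r−q)T): (r − q) = ln(F/S)/T
ln(395.72/392.17) = ln(1.009052) = 0.009011
(r − q) = 0.009011 / (451/365) = 0.007293
q = r − ln(F/S)/T = 0.0212 − 0.007293 = 0.013907
q = 1.39%

1.39%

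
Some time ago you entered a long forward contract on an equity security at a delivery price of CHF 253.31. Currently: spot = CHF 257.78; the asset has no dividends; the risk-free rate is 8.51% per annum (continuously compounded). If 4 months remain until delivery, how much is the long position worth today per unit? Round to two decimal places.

CHF 11.55

Current fair forward for the remaining 4 months: F = S·e^(r·T), r = 0.0851
F = 257.78 · e^(0.0851 × 4/12) = 257.78 × 1.028773 = 265.1971
Value of long forward = (F − K)·e^(−rT) = (265.1971 − 253.31) · e^(−0.0851·4/12)
= 11.8871 × 0.972032 = 11.55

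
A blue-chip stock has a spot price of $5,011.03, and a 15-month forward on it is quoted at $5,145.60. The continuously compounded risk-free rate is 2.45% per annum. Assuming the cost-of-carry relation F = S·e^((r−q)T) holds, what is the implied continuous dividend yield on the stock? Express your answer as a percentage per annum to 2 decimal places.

0.33%

From F = S·e^((r−q)T): (r − q) = ln(F/S)/T
ln(5145.60/5011.03) = ln(1.026855) = 0.026501
(r − q) = 0.026501 / (15/12) = 0.021201
q = r − ln(F/S)/T = 0.0245 − 0.021201 = 0.003299
q = 0.33%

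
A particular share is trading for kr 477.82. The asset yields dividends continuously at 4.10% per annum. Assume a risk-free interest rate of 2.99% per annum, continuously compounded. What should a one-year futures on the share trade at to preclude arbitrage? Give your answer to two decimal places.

kr 472.55

F = S·e^((r − q)T) = 477.82 · e^((0.0299 − 0.0410) × 12/12)
= 477.82 · e^-0.011100 = 477.82 × 0.988961
F = kr 472.55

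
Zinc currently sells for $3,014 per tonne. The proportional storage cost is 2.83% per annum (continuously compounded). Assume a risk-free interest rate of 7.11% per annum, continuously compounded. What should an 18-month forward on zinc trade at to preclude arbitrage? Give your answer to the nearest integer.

$3,499 per tonne

Net carry = r + u − y = 0.0711 + 0.0283 − 0.0000 = 0.0994
F = S·e^((r+u−y)T) = 3014 · e^(0.0994 × 18/12) = 3014 · e^0.149100
= 3014 × 1.160789 = $3,499 per tonne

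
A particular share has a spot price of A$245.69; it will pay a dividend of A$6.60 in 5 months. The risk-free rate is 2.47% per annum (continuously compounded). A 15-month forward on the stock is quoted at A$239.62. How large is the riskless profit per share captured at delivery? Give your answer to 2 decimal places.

PV(dividends) I = 6.60·e^(−0.0247·5/12) = 6.5324
Fair forward F* = (S − I)·e^(rT) = (245.69 − 6.5324)·e^0.030875 = 239.1576 × 1.031357 = 246.6569
Market A$239.62 < fair 246.6569: forward underpriced → reverse cash-and-carry (short the stock, invest proceeds at r, pay the dividends, go long the forward).
Profit at T = |F_mkt − F*| = |239.62 − 246.6569| = A$7.04 per share

A$7.04 per share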